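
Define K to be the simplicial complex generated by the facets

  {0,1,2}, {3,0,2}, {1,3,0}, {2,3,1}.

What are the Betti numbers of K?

Order the vertices as 0 < 1 < 2 < 3. Listing each simplex with vertices in this order, K has dimension 2 with simplices:

  0-simplices (4): [0], [1], [2], [3]
  1-simplices (6): [0,1], [0,2], [0,3], [1,2], [1,3], [2,3]
  2-simplices (4): [0,1,2], [0,1,3], [0,2,3], [1,2,3]

so the chain groups are C_0 ≅ Z^4, C_1 ≅ Z^6, C_2 ≅ Z^4.

The boundary map ∂_1: C_1 → C_0 is given by ∂[p,q] = [q] − [p]. For instance
  ∂[0,1] = [1] − [0].
The 4×6 boundary matrix has rank 3 and Smith normal form diag(1,1,1).

The boundary map ∂_2: C_2 → C_1 maps a triangle to the signed sum of its edges. For instance
  ∂[0,2,3] = [2,3] − [0,3] + [0,2],
  ∂[1,2,3] = [2,3] − [1,3] + [1,2].
The 6×4 boundary matrix has rank 3 and Smith normal form diag(1,1,1).

Reading off H_k = ker ∂_k / im ∂_{k+1}:

  H_0: rank C_0 − rank ∂_1 = 4 − 3 = 1, and the invariant factors of ∂_1 are all 1, so H_0 = Z.
  H_1: rank ker ∂_1 − rank ∂_2 = (6 − 3) − 3 = 0, and the invariant factors of ∂_2 are all 1, so H_1 = 0.
  H_2: rank ker ∂_2 − rank ∂_3 = (4 − 3) − 0 = 1, and there is no ∂_3, so H_2 = Z.

As a check, the Euler characteristic is 4 − 6 + 4 = 2, which agrees with 1 − 0 + 1 = 2.

Hence the Betti numbers are b_0 = 1, b_1 = 0, b_2 = 1.

b_0 = 1, b_1 = 0, b_2 = 1.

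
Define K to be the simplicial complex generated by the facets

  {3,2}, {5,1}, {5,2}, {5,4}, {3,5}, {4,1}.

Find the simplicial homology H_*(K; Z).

Take the total order 1 < 2 < 3 < 4 < 5 on the vertex set. Then K (dimension 1) consists of the simplices:

  0-simplices (5): [1], [2], [3], [4], [5]
  1-simplices (6): [1,4], [1,5], [2,3], [2,5], [3,5], [4,5]

so the chain groups are C_0 ≅ Z^5, C_1 ≅ Z^6.

∂_1: C_1 → C_0 sends each edge [p,q] (with p < q) to q − p.
As a 5×6 matrix over Z this has rank 4, with invariant factors (1,1,1,1).

Now H_k = ker ∂_k / im ∂_{k+1}, so:

  H_0: rank C_0 − rank ∂_1 = 5 − 4 = 1, and the invariant factors of ∂_1 are all 1, so H_0 = Z.
  H_1: rank ker ∂_1 − rank ∂_2 = (6 − 4) − 0 = 2, and there is no ∂_2, so H_1 = Z^2.

(K is a triangulation of a wedge of 2 circles.)

H_0 ≅ Z,  H_1 ≅ Z^2.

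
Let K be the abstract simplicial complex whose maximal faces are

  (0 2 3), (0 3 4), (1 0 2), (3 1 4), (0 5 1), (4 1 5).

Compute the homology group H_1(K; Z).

Take the total order 0 < 1 < 2 < 3 < 4 < 5 on the vertex set. Then K (dimension 2) consists of the simplices:

  0-simplices (6): [0], [1], [2], [3], [4], [5]
  1-simplices (12): [0,1], [0,2], [0,3], [0,4], [0,5], [1,2], [1,3], [1,4], [1,5], [2,3], [3,4], [4,5]
  2-simplices (6): [0,1,2], [0,1,5], [0,2,3], [0,3,4], [1,3,4], [1,4,5]

so the chain groups are C_0 ≅ Z^6, C_1 ≅ Z^12, C_2 ≅ Z^6.

The boundary map ∂_1: C_1 → C_0 sends each edge [p,q] (with p < q) to q − p.
This gives a 6×12 integer matrix of rank 5; reducing to Smith normal form yields diagonal entries (1,1,1,1,1).

∂_2: C_2 → C_1 sends each 2-simplex [p,q,r] to [q,r] − [p,r] + [p,q]. For instance
  ∂[0,3,4] = [3,4] − [0,4] + [0,3],
  ∂[0,2,3] = [2,3] − [0,3] + [0,2].
As a 12×6 matrix over Z this has rank 6, with invariant factors (1,1,1,1,1,1).

From H_k ≅ ker(∂_k) / im(∂_{k+1}) we obtain:

  H_1: rank ker ∂_1 − rank ∂_2 = (12 − 5) − 6 = 1, and the invariant factors of ∂_2 are all 1, so H_1 ≅ Z.

H_1 ≅ Z.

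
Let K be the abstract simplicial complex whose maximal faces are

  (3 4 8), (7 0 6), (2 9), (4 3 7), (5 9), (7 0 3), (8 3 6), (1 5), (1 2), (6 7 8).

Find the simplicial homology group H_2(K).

H_2 = 0.

Fix the vertex order 0 < 1 < 2 < 3 < 4 < 5 < 6 < 7 < 8 < 9 and write every simplex with vertices in increasing order. Then dim K = 2 and the simplices of K are:

  0-simplices (10): [0], [1], [2], [3], [4], [5], [6], [7], [8], [9]
  1-simplices (16): [0,3], [0,6], [0,7], [1,2], [1,5], [2,9], [3,4], [3,6], [3,7], [3,8], [4,7], [4,8], [5,9], [6,7], [6,8], [7,8]
  2-simplices (6): [0,3,7], [0,6,7], [3,4,7], [3,4,8], [3,6,8], [6,7,8]

giving chain groups C_0 ≅ Z^10, C_1 ≅ Z^16, C_2 ≅ Z^6.

Boundary ∂_1: C_1 → C_0 maps an edge to its endpoints' difference, ∂[p,q] = q − p.
This gives a 10×16 integer matrix of rank 8; reducing to Smith normal form yields diagonal entries (1,1,1,1,1,1,1,1).

Boundary ∂_2: C_2 → C_1 maps a triangle to the signed sum of its edges. For instance
  ∂[3,4,7] = [4,7] − [3,7] + [3,4],
  ∂[0,3,7] = [3,7] − [0,7] + [0,3].
The resulting 16×6 matrix has rank 6, and its Smith normal form has invariant factors (1,1,1,1,1,1).

Now H_k = ker ∂_k / im ∂_{k+1}, so:

  H_2: rank ker ∂_2 − rank ∂_3 = (6 − 6) − 0 = 0, and there is no ∂_3, so H_2 = 0.

(K is a triangulation of the disjoint union of the cylinder S^1 x I and the circle S^1.)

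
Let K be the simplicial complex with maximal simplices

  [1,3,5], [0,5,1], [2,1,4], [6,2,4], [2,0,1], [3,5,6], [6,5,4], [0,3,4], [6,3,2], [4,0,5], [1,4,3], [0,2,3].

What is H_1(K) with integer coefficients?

Order the vertices as 0 < 1 < 2 < 3 < 4 < 5 < 6. Listing each simplex with vertices in this order, K has dimension 2 with simplices:

  0-simplices (7): [0], [1], [2], [3], [4], [5], [6]
  1-simplices (18): [0,1], [0,2], [0,3], [0,4], [0,5], [1,2], [1,3], [1,4], [1,5], [2,3], [2,4], [2,6], [3,4], [3,5], [3,6], [4,5], [4,6], [5,6]
  2-simplices (12): [0,1,2], [0,1,5], [0,2,3], [0,3,4], [0,4,5], [1,2,4], [1,3,4], [1,3,5], [2,3,6], [2,4,6], [3,5,6], [4,5,6]

Hence C_0 ≅ Z^7, C_1 ≅ Z^18, C_2 ≅ Z^12.

The boundary map ∂_1: C_1 → C_0 sends each edge [p,q] (with p < q) to q − p.
As a 7×18 matrix over Z this has rank 6, with invariant factors (1,1,1,1,1,1).

Boundary ∂_2: C_2 → C_1 sends each 2-simplex [p,q,r] to [q,r] − [p,r] + [p,q]. For instance
  ∂[0,3,4] = [3,4] − [0,4] + [0,3],
  ∂[2,4,6] = [4,6] − [2,6] + [2,4].
This gives a 18×12 integer matrix of rank 12; reducing to Smith normal form yields diagonal entries (1,1,1,1,1,1,1,1,1,1,1,2).

From H_k ≅ ker(∂_k) / im(∂_{k+1}) we obtain:

  H_1: rank ker ∂_1 − rank ∂_2 = (18 − 6) − 12 = 0, and ∂_2 has invariant factor 2 > 1, so H_1 ≅ Z/2.

(K is a triangulation of the real projective plane RP^2.)

H_1 = Z/2.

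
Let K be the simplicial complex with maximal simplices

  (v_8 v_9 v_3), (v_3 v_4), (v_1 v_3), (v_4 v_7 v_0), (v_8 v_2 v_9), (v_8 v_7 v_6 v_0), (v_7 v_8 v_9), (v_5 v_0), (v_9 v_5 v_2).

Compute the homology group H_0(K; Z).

Fix the vertex order v_0 < v_1 < v_2 < v_3 < v_4 < v_5 < v_6 < v_7 < v_8 < v_9 and write every simplex with vertices in increasing order. Then dim K = 3 and the simplices of K are:

  0-simplices (10): [v_0], [v_1], [v_2], [v_3], [v_4], [v_5], [v_6], [v_7], [v_8], [v_9]
  1-simplices (19): (19 of them)
  2-simplices (9): [v_0,v_4,v_7], [v_0,v_6,v_7], [v_0,v_6,v_8], [v_0,v_7,v_8], [v_2,v_5,v_9], [v_2,v_8,v_9], [v_3,v_8,v_9], [v_6,v_7,v_8], [v_7,v_8,v_9]
  3-simplices (1): [v_0,v_6,v_7,v_8]

Hence C_0 ≅ Z^10, C_1 ≅ Z^19, C_2 ≅ Z^9, C_3 ≅ Z^1.

∂_1: C_1 → C_0 maps an edge to its endpoints' difference, ∂[p,q] = q − p.
The resulting 10×19 matrix has rank 9, and its Smith normal form has invariant factors (1,1,1,1,1,1,1,1,1).

The boundary map ∂_2: C_2 → C_1 maps a triangle to the signed sum of its edges. For instance
  ∂[v_0,v_4,v_7] = [v_4,v_7] − [v_0,v_7] + [v_0,v_4],
  ∂[v_0,v_6,v_7] = [v_6,v_7] − [v_0,v_7] + [v_0,v_6].
As a 19×9 matrix over Z this has rank 8, with invariant factors (1,1,1,1,1,1,1,1).

The boundary map ∂_3: C_3 → C_2 sends each 3-simplex σ to the alternating sum Σ_i (−1)^i (σ with its i-th vertex removed). For instance
  ∂[v_0,v_6,v_7,v_8] = [v_6,v_7,v_8] − [v_0,v_7,v_8] + [v_0,v_6,v_8] − [v_0,v_6,v_7].
As a 9×1 matrix over Z this has rank 1, with invariant factors (1).

From H_k ≅ ker(∂_k) / im(∂_{k+1}) we obtain:

  H_0: rank C_0 − rank ∂_1 = 10 − 9 = 1, and the invariant factors of ∂_1 are all 1, so H_0 = Z.

H_0 ≅ Z.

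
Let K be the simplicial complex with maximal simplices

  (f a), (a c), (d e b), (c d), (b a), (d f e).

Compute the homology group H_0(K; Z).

H_0 ≅ Z.

We work with the vertex ordering a < b < c < d < e < f. The simplices of K, each written with vertices in increasing order, are:

  0-simplices (6): a, b, c, d, e, f
  1-simplices (9): ab, ac, af, bd, be, cd, de, df, ef
  2-simplices (2): bde, def

Hence C_0 ≅ Z^6, C_1 ≅ Z^9, C_2 ≅ Z^2.

Boundary ∂_1: C_1 → C_0 maps an edge to its endpoints' difference, ∂[p,q] = q − p. For instance
  ∂bd = d − b.
As a 6×9 matrix over Z this has rank 5, with invariant factors (1,1,1,1,1).

The boundary map ∂_2: C_2 → C_1 acts by ∂[p,q,r] = [q,r] − [p,r] + [p,q]. For instance
  ∂def = ef − df + de,
  ∂bde = de − be + bd.
This gives a 9×2 integer matrix of rank 2; reducing to Smith normal form yields diagonal entries (1,1).

Computing H_k = (kernel of ∂_k) / (image of ∂_{k+1}):

  H_0: rank C_0 − rank ∂_1 = 6 − 5 = 1, and the invariant factors of ∂_1 are all 1, so H_0 ≅ Z.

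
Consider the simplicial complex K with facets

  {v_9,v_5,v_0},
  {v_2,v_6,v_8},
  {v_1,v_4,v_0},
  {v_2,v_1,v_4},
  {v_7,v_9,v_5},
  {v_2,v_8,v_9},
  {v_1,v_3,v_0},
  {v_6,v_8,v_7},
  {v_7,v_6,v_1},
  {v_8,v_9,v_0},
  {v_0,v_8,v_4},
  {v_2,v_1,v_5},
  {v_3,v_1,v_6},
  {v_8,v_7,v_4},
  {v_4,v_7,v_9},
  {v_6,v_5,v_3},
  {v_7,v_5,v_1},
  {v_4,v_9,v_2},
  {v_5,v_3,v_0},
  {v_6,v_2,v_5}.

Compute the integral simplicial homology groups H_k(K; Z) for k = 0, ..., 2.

Fix the vertex order v_0 < v_1 < v_2 < v_3 < v_4 < v_5 < v_6 < v_7 < v_8 < v_9 and write every simplex with vertices in increasing order. Then dim K = 2 and the simplices of K are:

  0-simplices (10): [v_0], [v_1], [v_2], [v_3], [v_4], [v_5], [v_6], [v_7], [v_8], [v_9]
  1-simplices (30): (30 of them)
  2-simplices (20): (20 of them)

Hence C_0 ≅ Z^10, C_1 ≅ Z^30, C_2 ≅ Z^20.

The boundary map ∂_1: C_1 → C_0 is given by ∂[p,q] = [q] − [p]. For instance
  ∂[v_4,v_9] = [v_9] − [v_4].
The 10×30 boundary matrix has rank 9 and Smith normal form diag(1,1,1,1,1,1,1,1,1).

The boundary map ∂_2: C_2 → C_1 sends each 2-simplex [p,q,r] to [q,r] − [p,r] + [p,q]. For instance
  ∂[v_1,v_2,v_4] = [v_2,v_4] − [v_1,v_4] + [v_1,v_2],
  ∂[v_0,v_8,v_9] = [v_8,v_9] − [v_0,v_9] + [v_0,v_8].
The 30×20 boundary matrix has rank 20 and Smith normal form diag(1,1,1,1,1,1,1,1,1,1,1,1,1,1,1,1,1,1,1,2).

From H_k ≅ ker(∂_k) / im(∂_{k+1}) we obtain:

  H_0: rank C_0 − rank ∂_1 = 10 − 9 = 1, and the invariant factors of ∂_1 are all 1, so H_0 = Z.
  H_1: rank ker ∂_1 − rank ∂_2 = (30 − 9) − 20 = 1, and ∂_2 has invariant factor 2 > 1, so H_1 = Z × Z/2.
  H_2: rank ker ∂_2 − rank ∂_3 = (20 − 20) − 0 = 0, and there is no ∂_3, so H_2 = 0.

H_0 = Z,  H_1 = Z × Z/2,  H_2 = 0.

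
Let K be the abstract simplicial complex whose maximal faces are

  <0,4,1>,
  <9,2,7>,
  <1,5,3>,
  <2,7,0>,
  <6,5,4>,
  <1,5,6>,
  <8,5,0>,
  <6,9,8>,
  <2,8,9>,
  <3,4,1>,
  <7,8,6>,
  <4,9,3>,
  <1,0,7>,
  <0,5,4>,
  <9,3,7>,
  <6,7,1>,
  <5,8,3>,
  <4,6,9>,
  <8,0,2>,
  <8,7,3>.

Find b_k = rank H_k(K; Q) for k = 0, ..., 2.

We work with the vertex ordering 0 < 1 < 2 < 3 < 4 < 5 < 6 < 7 < 8 < 9. The simplices of K, each written with vertices in increasing order, are:

  0-simplices (10): [0], [1], [2], [3], [4], [5], [6], [7], [8], [9]
  1-simplices (30): (30 of them)
  2-simplices (20): (20 of them)

so the chain groups are C_0 ≅ Z^10, C_1 ≅ Z^30, C_2 ≅ Z^20.

The boundary map ∂_1: C_1 → C_0 is given by ∂[p,q] = [q] − [p]. For instance
  ∂[4,9] = [9] − [4].
As a 10×30 matrix over Z this has rank 9, with invariant factors (1,1,1,1,1,1,1,1,1).

∂_2: C_2 → C_1 sends each 2-simplex [p,q,r] to [q,r] − [p,r] + [p,q]. For instance
  ∂[3,7,8] = [7,8] − [3,8] + [3,7],
  ∂[1,5,6] = [5,6] − [1,6] + [1,5].
This gives a 30×20 integer matrix of rank 20; reducing to Smith normal form yields diagonal entries (1,1,1,1,1,1,1,1,1,1,1,1,1,1,1,1,1,1,1,2).

From H_k ≅ ker(∂_k) / im(∂_{k+1}) we obtain:

  H_0: rank C_0 − rank ∂_1 = 10 − 9 = 1, and the invariant factors of ∂_1 are all 1, so H_0 ≅ Z.
  H_1: rank ker ∂_1 − rank ∂_2 = (30 − 9) − 20 = 1, and ∂_2 has invariant factor 2 > 1, so H_1 ≅ Z ⊕ Z/2.
  H_2: rank ker ∂_2 − rank ∂_3 = (20 − 20) − 0 = 0, and there is no ∂_3, so H_2 ≅ 0.

As a check, the Euler characteristic is 10 − 30 + 20 = 0, which agrees with 1 − 1 + 0 = 0.
(K is a triangulation of the Klein bottle.)

Hence the Betti numbers are b_0 = 1, b_1 = 1, b_2 = 0.

b_0 = 1, b_1 = 1, b_2 = 0.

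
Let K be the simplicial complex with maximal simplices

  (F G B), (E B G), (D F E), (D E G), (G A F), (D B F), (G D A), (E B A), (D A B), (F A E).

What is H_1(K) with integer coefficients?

Fix the vertex order A < B < D < E < F < G and write every simplex with vertices in increasing order. Then dim K = 2 and the simplices of K are:

  0-simplices (6): A, B, D, E, F, G
  1-simplices (15): AB, AD, AE, AF, AG, BD, BE, BF, BG, DE, DF, DG, EF, EG, FG
  2-simplices (10): ABD, ABE, ADG, AEF, AFG, BDF, BEG, BFG, DEF, DEG

Hence C_0 ≅ Z^6, C_1 ≅ Z^15, C_2 ≅ Z^10.

∂_1: C_1 → C_0 maps an edge to its endpoints' difference, ∂[p,q] = q − p.
The 6×15 boundary matrix has rank 5 and Smith normal form diag(1,1,1,1,1).

∂_2: C_2 → C_1 maps a triangle to the signed sum of its edges. For instance
  ∂BFG = FG − BG + BF,
  ∂DEG = EG − DG + DE.
The 15×10 boundary matrix has rank 10 and Smith normal form diag(1,1,1,1,1,1,1,1,1,2).

Computing H_k = (kernel of ∂_k) / (image of ∂_{k+1}):

  H_1: rank ker ∂_1 − rank ∂_2 = (15 − 5) − 10 = 0, and ∂_2 has invariant factor 2 > 1, so H_1 ≅ Z/2.

H_1 ≅ Z/2.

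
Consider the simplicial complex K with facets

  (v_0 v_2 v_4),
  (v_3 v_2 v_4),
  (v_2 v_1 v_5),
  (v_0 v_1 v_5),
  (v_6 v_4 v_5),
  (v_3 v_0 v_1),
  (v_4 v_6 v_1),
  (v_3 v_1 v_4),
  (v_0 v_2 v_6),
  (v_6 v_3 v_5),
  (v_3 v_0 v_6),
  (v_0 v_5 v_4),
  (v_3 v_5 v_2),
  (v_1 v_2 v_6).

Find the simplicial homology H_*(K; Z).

H_0 = Z,  H_1 = Z^2,  H_2 = Z.

Fix the vertex order v_0 < v_1 < v_2 < v_3 < v_4 < v_5 < v_6 and write every simplex with vertices in increasing order. Then dim K = 2 and the simplices of K are:

  0-simplices (7): [v_0], [v_1], [v_2], [v_3], [v_4], [v_5], [v_6]
  1-simplices (21): (21 of them)
  2-simplices (14): (14 of them)

Hence C_0 ≅ Z^7, C_1 ≅ Z^21, C_2 ≅ Z^14.

Boundary ∂_1: C_1 → C_0 is given by ∂[p,q] = [q] − [p].
The resulting 7×21 matrix has rank 6, and its Smith normal form has invariant factors (1,1,1,1,1,1).

The boundary map ∂_2: C_2 → C_1 maps a triangle to the signed sum of its edges. For instance
  ∂[v_1,v_4,v_6] = [v_4,v_6] − [v_1,v_6] + [v_1,v_4],
  ∂[v_0,v_4,v_5] = [v_4,v_5] − [v_0,v_5] + [v_0,v_4].
As a 21×14 matrix over Z this has rank 13, with invariant factors (1,1,1,1,1,1,1,1,1,1,1,1,1).

Reading off H_k = ker ∂_k / im ∂_{k+1}:

  H_0: rank C_0 − rank ∂_1 = 7 − 6 = 1, and the invariant factors of ∂_1 are all 1, so H_0 = Z.
  H_1: rank ker ∂_1 − rank ∂_2 = (21 − 6) − 13 = 2, and the invariant factors of ∂_2 are all 1, so H_1 = Z^2.
  H_2: rank ker ∂_2 − rank ∂_3 = (14 − 13) − 0 = 1, and there is no ∂_3, so H_2 = Z.

(K is a triangulation of the torus T^2.)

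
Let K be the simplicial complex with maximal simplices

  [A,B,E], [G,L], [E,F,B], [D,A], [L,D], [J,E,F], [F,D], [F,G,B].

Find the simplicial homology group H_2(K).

Fix the vertex order A < B < D < E < F < G < J < L and write every simplex with vertices in increasing order. Then dim K = 2 and the simplices of K are:

  0-simplices (8): A, B, D, E, F, G, J, L
  1-simplices (13): AB, AD, AE, BE, BF, BG, DF, DL, EF, EJ, FG, FJ, GL
  2-simplices (4): ABE, BEF, BFG, EFJ

Hence C_0 ≅ Z^8, C_1 ≅ Z^13, C_2 ≅ Z^4.

The boundary map ∂_1: C_1 → C_0 sends each edge [p,q] (with p < q) to q − p. For instance
  ∂AD = D − A.
The resulting 8×13 matrix has rank 7, and its Smith normal form has invariant factors (1,1,1,1,1,1,1).

The boundary map ∂_2: C_2 → C_1 acts by ∂[p,q,r] = [q,r] − [p,r] + [p,q]. For instance
  ∂BEF = EF − BF + BE,
  ∂EFJ = FJ − EJ + EF.
As a 13×4 matrix over Z this has rank 4, with invariant factors (1,1,1,1).

Reading off H_k = ker ∂_k / im ∂_{k+1}:

  H_2: rank ker ∂_2 − rank ∂_3 = (4 − 4) − 0 = 0, and there is no ∂_3, so H_2 ≅ 0.

H_2 = 0.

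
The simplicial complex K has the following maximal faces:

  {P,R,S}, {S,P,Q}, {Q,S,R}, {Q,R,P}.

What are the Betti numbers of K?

We work with the vertex ordering P < Q < R < S. The simplices of K, each written with vertices in increasing order, are:

  0-simplices (4): P, Q, R, S
  1-simplices (6): PQ, PR, PS, QR, QS, RS
  2-simplices (4): PQR, PQS, PRS, QRS

giving chain groups C_0 ≅ Z^4, C_1 ≅ Z^6, C_2 ≅ Z^4.

Boundary ∂_1: C_1 → C_0 maps an edge to its endpoints' difference, ∂[p,q] = q − p. For instance
  ∂QR = R − Q.
The 4×6 boundary matrix has rank 3 and Smith normal form diag(1,1,1).

∂_2: C_2 → C_1 maps a triangle to the signed sum of its edges. For instance
  ∂PQR = QR − PR + PQ,
  ∂QRS = RS − QS + QR.
As a 6×4 matrix over Z this has rank 3, with invariant factors (1,1,1).

Reading off H_k = ker ∂_k / im ∂_{k+1}:

  H_0: rank C_0 − rank ∂_1 = 4 − 3 = 1, and the invariant factors of ∂_1 are all 1, so H_0 ≅ Z.
  H_1: rank ker ∂_1 − rank ∂_2 = (6 − 3) − 3 = 0, and the invariant factors of ∂_2 are all 1, so H_1 ≅ 0.
  H_2: rank ker ∂_2 − rank ∂_3 = (4 − 3) − 0 = 1, and there is no ∂_3, so H_2 ≅ Z.

Hence the Betti numbers are b_0 = 1, b_1 = 0, b_2 = 1.

b_0 = 1, b_1 = 0, b_2 = 1.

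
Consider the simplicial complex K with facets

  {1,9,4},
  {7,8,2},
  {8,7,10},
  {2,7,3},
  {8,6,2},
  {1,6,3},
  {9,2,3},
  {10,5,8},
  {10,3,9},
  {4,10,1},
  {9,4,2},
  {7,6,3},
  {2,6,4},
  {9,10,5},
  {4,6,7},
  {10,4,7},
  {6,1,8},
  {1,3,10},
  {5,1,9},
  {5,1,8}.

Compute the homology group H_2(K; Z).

H_2 ≅ 0.

We work with the vertex ordering 1 < 2 < 3 < 4 < 5 < 6 < 7 < 8 < 9 < 10. The simplices of K, each written with vertices in increasing order, are:

  0-simplices (10): [1], [2], [3], [4], [5], [6], [7], [8], [9], [10]
  1-simplices (30): (30 of them)
  2-simplices (20): (20 of them)

Hence C_0 ≅ Z^10, C_1 ≅ Z^30, C_2 ≅ Z^20.

Boundary ∂_1: C_1 → C_0 sends each edge [p,q] (with p < q) to q − p.
The resulting 10×30 matrix has rank 9, and its Smith normal form has invariant factors (1,1,1,1,1,1,1,1,1).

∂_2: C_2 → C_1 maps a triangle to the signed sum of its edges. For instance
  ∂[1,4,9] = [4,9] − [1,9] + [1,4],
  ∂[2,3,9] = [3,9] − [2,9] + [2,3].
The 30×20 boundary matrix has rank 20 and Smith normal form diag(1,1,1,1,1,1,1,1,1,1,1,1,1,1,1,1,1,1,1,2).

Reading off H_k = ker ∂_k / im ∂_{k+1}:

  H_2: rank ker ∂_2 − rank ∂_3 = (20 − 20) − 0 = 0, and there is no ∂_3, so H_2 ≅ 0.

(K is a triangulation of the Klein bottle.)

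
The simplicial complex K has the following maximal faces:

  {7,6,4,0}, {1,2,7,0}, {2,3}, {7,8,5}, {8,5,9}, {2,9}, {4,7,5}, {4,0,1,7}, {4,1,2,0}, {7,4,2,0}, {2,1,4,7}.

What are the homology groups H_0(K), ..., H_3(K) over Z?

Fix the vertex order 0 < 1 < 2 < 3 < 4 < 5 < 6 < 7 < 8 < 9 and write every simplex with vertices in increasing order. Then dim K = 3 and the simplices of K are:

  0-simplices (10): [0], [1], [2], [3], [4], [5], [6], [7], [8], [9]
  1-simplices (21): [0,1], [0,2], [0,4], [0,6], [0,7], [1,2], [1,4], [1,7], [2,3], [2,4], [2,7], [2,9], [4,5], [4,6], [4,7], [5,7], [5,8], [5,9], [6,7], [7,8], [8,9]
  2-simplices (16): [0,1,2], [0,1,4], [0,1,7], [0,2,4], [0,2,7], [0,4,6], [0,4,7], [0,6,7], [1,2,4], [1,2,7], [1,4,7], [2,4,7], [4,5,7], [4,6,7], [5,7,8], [5,8,9]
  3-simplices (6): [0,1,2,4], [0,1,2,7], [0,1,4,7], [0,2,4,7], [0,4,6,7], [1,2,4,7]

giving chain groups C_0 ≅ Z^10, C_1 ≅ Z^21, C_2 ≅ Z^16, C_3 ≅ Z^6.

∂_1: C_1 → C_0 sends each edge [p,q] (with p < q) to q − p.
The resulting 10×21 matrix has rank 9, and its Smith normal form has invariant factors (1,1,1,1,1,1,1,1,1).

∂_2: C_2 → C_1 acts by ∂[p,q,r] = [q,r] − [p,r] + [p,q]. For instance
  ∂[1,2,4] = [2,4] − [1,4] + [1,2],
  ∂[0,4,7] = [4,7] − [0,7] + [0,4].
The 21×16 boundary matrix has rank 11 and Smith normal form diag(1,1,1,1,1,1,1,1,1,1,1).

∂_3: C_3 → C_2 sends each 3-simplex σ to the alternating sum Σ_i (−1)^i (σ with its i-th vertex removed). For instance
  ∂[0,1,4,7] = [1,4,7] − [0,4,7] + [0,1,7] − [0,1,4],
  ∂[0,4,6,7] = [4,6,7] − [0,6,7] + [0,4,7] − [0,4,6].
The resulting 16×6 matrix has rank 5, and its Smith normal form has invariant factors (1,1,1,1,1).

Computing H_k = (kernel of ∂_k) / (image of ∂_{k+1}):

  H_0: rank C_0 − rank ∂_1 = 10 − 9 = 1, and the invariant factors of ∂_1 are all 1, so H_0 ≅ Z.
  H_1: rank ker ∂_1 − rank ∂_2 = (21 − 9) − 11 = 1, and the invariant factors of ∂_2 are all 1, so H_1 ≅ Z.
  H_2: rank ker ∂_2 − rank ∂_3 = (16 − 11) − 5 = 0, and the invariant factors of ∂_3 are all 1, so H_2 ≅ 0.
  H_3: rank ker ∂_3 − rank ∂_4 = (6 − 5) − 0 = 1, and there is no ∂_4, so H_3 ≅ Z.

H_0 = Z,  H_1 = Z,  H_2 = 0,  H_3 = Z.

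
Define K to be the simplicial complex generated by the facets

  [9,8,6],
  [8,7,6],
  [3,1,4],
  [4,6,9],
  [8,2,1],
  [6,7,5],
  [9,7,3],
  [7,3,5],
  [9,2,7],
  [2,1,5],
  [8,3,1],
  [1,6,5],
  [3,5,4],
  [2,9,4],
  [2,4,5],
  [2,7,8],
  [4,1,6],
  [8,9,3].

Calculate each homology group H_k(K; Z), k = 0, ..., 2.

Fix the vertex order 1 < 2 < 3 < 4 < 5 < 6 < 7 < 8 < 9 and write every simplex with vertices in increasing order. Then dim K = 2 and the simplices of K are:

  0-simplices (9): [1], [2], [3], [4], [5], [6], [7], [8], [9]
  1-simplices (27): (27 of them)
  2-simplices (18): [1,2,5], [1,2,8], [1,3,4], [1,3,8], [1,4,6], [1,5,6], [2,4,5], [2,4,9], [2,7,8], [2,7,9], [3,4,5], [3,5,7], [3,7,9], [3,8,9], [4,6,9], [5,6,7], [6,7,8], [6,8,9]

Hence C_0 ≅ Z^9, C_1 ≅ Z^27, C_2 ≅ Z^18.

∂_1: C_1 → C_0 sends each edge [p,q] (with p < q) to q − p.
The resulting 9×27 matrix has rank 8, and its Smith normal form has invariant factors (1,1,1,1,1,1,1,1).

The boundary map ∂_2: C_2 → C_1 acts by ∂[p,q,r] = [q,r] − [p,r] + [p,q]. For instance
  ∂[6,8,9] = [8,9] − [6,9] + [6,8],
  ∂[2,7,9] = [7,9] − [2,9] + [2,7].
The 27×18 boundary matrix has rank 18 and Smith normal form diag(1,1,1,1,1,1,1,1,1,1,1,1,1,1,1,1,1,2).

Computing H_k = (kernel of ∂_k) / (image of ∂_{k+1}):

  H_0: rank C_0 − rank ∂_1 = 9 − 8 = 1, and the invariant factors of ∂_1 are all 1, so H_0 ≅ Z.
  H_1: rank ker ∂_1 − rank ∂_2 = (27 − 8) − 18 = 1, and ∂_2 has invariant factor 2 > 1, so H_1 ≅ Z ⊕ Z/2Z.
  H_2: rank ker ∂_2 − rank ∂_3 = (18 − 18) − 0 = 0, and there is no ∂_3, so H_2 ≅ 0.

H_0 = Z,  H_1 = Z ⊕ Z/2Z,  H_2 = 0.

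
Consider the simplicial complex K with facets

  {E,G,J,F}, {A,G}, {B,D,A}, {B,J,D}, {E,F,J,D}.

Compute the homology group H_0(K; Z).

H_0 ≅ Z.

Order the vertices as A < B < D < E < F < G < J. Listing each simplex with vertices in this order, K has dimension 3 with simplices:

  0-simplices (7): A, B, D, E, F, G, J
  1-simplices (14): AB, AD, AG, BD, BJ, DE, DF, DJ, EF, EG, EJ, FG, FJ, GJ
  2-simplices (9): ABD, BDJ, DEF, DEJ, DFJ, EFG, EFJ, EGJ, FGJ
  3-simplices (2): DEFJ, EFGJ

so the chain groups are C_0 ≅ Z^7, C_1 ≅ Z^14, C_2 ≅ Z^9, C_3 ≅ Z^2.

The boundary map ∂_1: C_1 → C_0 maps an edge to its endpoints' difference, ∂[p,q] = q − p.
The 7×14 boundary matrix has rank 6 and Smith normal form diag(1,1,1,1,1,1).

∂_2: C_2 → C_1 acts by ∂[p,q,r] = [q,r] − [p,r] + [p,q]. For instance
  ∂EFJ = FJ − EJ + EF,
  ∂DEF = EF − DF + DE.
The resulting 14×9 matrix has rank 7, and its Smith normal form has invariant factors (1,1,1,1,1,1,1).

∂_3: C_3 → C_2 sends each 3-simplex σ to the alternating sum Σ_i (−1)^i (σ with its i-th vertex removed). For instance
  ∂EFGJ = FGJ − EGJ + EFJ − EFG,
  ∂DEFJ = EFJ − DFJ + DEJ − DEF.
The 9×2 boundary matrix has rank 2 and Smith normal form diag(1,1).

Computing H_k = (kernel of ∂_k) / (image of ∂_{k+1}):

  H_0: rank C_0 − rank ∂_1 = 7 − 6 = 1, and the invariant factors of ∂_1 are all 1, so H_0 = Z.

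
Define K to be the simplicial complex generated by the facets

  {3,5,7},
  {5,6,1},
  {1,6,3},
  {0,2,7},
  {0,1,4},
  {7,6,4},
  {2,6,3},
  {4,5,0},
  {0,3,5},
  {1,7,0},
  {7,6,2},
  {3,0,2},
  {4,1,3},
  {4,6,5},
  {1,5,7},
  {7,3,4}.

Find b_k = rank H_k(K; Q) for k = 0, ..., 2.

Order the vertices as 0 < 1 < 2 < 3 < 4 < 5 < 6 < 7. Listing each simplex with vertices in this order, K has dimension 2 with simplices:

  0-simplices (8): [0], [1], [2], [3], [4], [5], [6], [7]
  1-simplices (24): (24 of them)
  2-simplices (16): [0,1,4], [0,1,7], [0,2,3], [0,2,7], [0,3,5], [0,4,5], [1,3,4], [1,3,6], [1,5,6], [1,5,7], [2,3,6], [2,6,7], [3,4,7], [3,5,7], [4,5,6], [4,6,7]

Hence C_0 ≅ Z^8, C_1 ≅ Z^24, C_2 ≅ Z^16.

The boundary map ∂_1: C_1 → C_0 sends each edge [p,q] (with p < q) to q − p. For instance
  ∂[0,3] = [3] − [0].
The 8×24 boundary matrix has rank 7 and Smith normal form diag(1,1,1,1,1,1,1).

Boundary ∂_2: C_2 → C_1 acts by ∂[p,q,r] = [q,r] − [p,r] + [p,q]. For instance
  ∂[4,6,7] = [6,7] − [4,7] + [4,6],
  ∂[0,1,7] = [1,7] − [0,7] + [0,1].
The resulting 24×16 matrix has rank 15, and its Smith normal form has invariant factors (1,1,1,1,1,1,1,1,1,1,1,1,1,1,1).

From H_k ≅ ker(∂_k) / im(∂_{k+1}) we obtain:

  H_0: rank C_0 − rank ∂_1 = 8 − 7 = 1, and the invariant factors of ∂_1 are all 1, so H_0 ≅ Z.
  H_1: rank ker ∂_1 − rank ∂_2 = (24 − 7) − 15 = 2, and the invariant factors of ∂_2 are all 1, so H_1 ≅ Z^2.
  H_2: rank ker ∂_2 − rank ∂_3 = (16 − 15) − 0 = 1, and there is no ∂_3, so H_2 ≅ Z.

As a check, the Euler characteristic is 8 − 24 + 16 = 0, which agrees with 1 − 2 + 1 = 0.

Hence the Betti numbers are b_0 = 1, b_1 = 2, b_2 = 1.

b_0 = 1, b_1 = 2, b_2 = 1.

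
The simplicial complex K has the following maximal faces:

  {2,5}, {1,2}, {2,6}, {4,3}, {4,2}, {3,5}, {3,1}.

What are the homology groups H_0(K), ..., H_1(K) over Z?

H_0 ≅ Z,  H_1 ≅ Z^2.

K has 6 vertices, 7 edges.
rank ∂_0 = 0, rank ∂_1 = 5 ⇒ b_0 = 6 − 0 − 5 = 1; all invariant factors of ∂_1 are 1 so no torsion. So H_0 ≅ Z.
rank ∂_1 = 5, rank ∂_2 = 0 ⇒ b_1 = 7 − 5 − 0 = 2. So H_1 ≅ Z^2.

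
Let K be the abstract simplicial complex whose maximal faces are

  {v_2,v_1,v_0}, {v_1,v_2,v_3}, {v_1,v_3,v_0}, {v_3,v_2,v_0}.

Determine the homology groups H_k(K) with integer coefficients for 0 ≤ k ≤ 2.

H_0 ≅ Z,  H_1 = 0,  H_2 ≅ Z.

K has 4 vertices, 6 edges, 4 triangles.
rank ∂_0 = 0, rank ∂_1 = 3 ⇒ b_0 = 4 − 0 − 3 = 1; all invariant factors of ∂_1 are 1 so no torsion. So H_0 ≅ Z.
rank ∂_1 = 3, rank ∂_2 = 3 ⇒ b_1 = 6 − 3 − 3 = 0; all invariant factors of ∂_2 are 1 so no torsion. So H_1 ≅ 0.
rank ∂_2 = 3, rank ∂_3 = 0 ⇒ b_2 = 4 − 3 − 0 = 1. So H_2 ≅ Z.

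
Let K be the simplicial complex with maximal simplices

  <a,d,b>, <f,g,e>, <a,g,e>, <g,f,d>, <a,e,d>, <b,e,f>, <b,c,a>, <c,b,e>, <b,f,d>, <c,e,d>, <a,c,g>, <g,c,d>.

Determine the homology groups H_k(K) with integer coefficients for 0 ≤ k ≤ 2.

K has 7 vertices, 18 edges, 12 triangles.
rank ∂_0 = 0, rank ∂_1 = 6 ⇒ b_0 = 7 − 0 − 6 = 1; all invariant factors of ∂_1 are 1 so no torsion. So H_0 = Z.
rank ∂_1 = 6, rank ∂_2 = 12 ⇒ b_1 = 18 − 6 − 12 = 0; ∂_2 has invariant factor(s) [2] giving torsion. So H_1 = Z/2Z.
rank ∂_2 = 12, rank ∂_3 = 0 ⇒ b_2 = 12 − 12 − 0 = 0. So H_2 = 0.

H_0 = Z,  H_1 = Z/2Z,  H_2 = 0.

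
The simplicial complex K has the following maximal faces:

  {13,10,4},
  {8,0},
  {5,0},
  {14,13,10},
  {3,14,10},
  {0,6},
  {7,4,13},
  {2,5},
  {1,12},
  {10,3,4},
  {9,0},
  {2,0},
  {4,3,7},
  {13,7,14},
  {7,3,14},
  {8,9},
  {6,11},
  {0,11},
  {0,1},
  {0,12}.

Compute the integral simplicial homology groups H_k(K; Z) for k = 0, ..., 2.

Order the vertices as 0 < 1 < 2 < 3 < 4 < 5 < 6 < 7 < 8 < 9 < 10 < 11 < 12 < 13 < 14. Listing each simplex with vertices in this order, K has dimension 2 with simplices:

  0-simplices (15): [0], [1], [2], [3], [4], [5], [6], [7], [8], [9], [10], [11], [12], [13], [14]
  1-simplices (24): (24 of them)
  2-simplices (8): [3,4,7], [3,4,10], [3,7,14], [3,10,14], [4,7,13], [4,10,13], [7,13,14], [10,13,14]

Hence C_0 ≅ Z^15, C_1 ≅ Z^24, C_2 ≅ Z^8.

The boundary map ∂_1: C_1 → C_0 maps an edge to its endpoints' difference, ∂[p,q] = q − p.
The resulting 15×24 matrix has rank 13, and its Smith normal form has invariant factors (1,1,1,1,1,1,1,1,1,1,1,1,1).

∂_2: C_2 → C_1 maps a triangle to the signed sum of its edges. For instance
  ∂[4,7,13] = [7,13] − [4,13] + [4,7],
  ∂[3,4,10] = [4,10] − [3,10] + [3,4].
The 24×8 boundary matrix has rank 7 and Smith normal form diag(1,1,1,1,1,1,1).

Now H_k = ker ∂_k / im ∂_{k+1}, so:

  H_0: rank C_0 − rank ∂_1 = 15 − 13 = 2, and the invariant factors of ∂_1 are all 1, so H_0 = Z^2.
  H_1: rank ker ∂_1 − rank ∂_2 = (24 − 13) − 7 = 4, and the invariant factors of ∂_2 are all 1, so H_1 = Z^4.
  H_2: rank ker ∂_2 − rank ∂_3 = (8 − 7) − 0 = 1, and there is no ∂_3, so H_2 = Z.

H_0 ≅ Z^2,  H_1 ≅ Z^4,  H_2 ≅ Z.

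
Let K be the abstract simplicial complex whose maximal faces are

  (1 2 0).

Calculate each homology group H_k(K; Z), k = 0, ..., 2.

H_0 = Z,  H_1 = 0,  H_2 = 0.

Fix the vertex order 0 < 1 < 2 and write every simplex with vertices in increasing order. Then dim K = 2 and the simplices of K are:

  0-simplices (3): [0], [1], [2]
  1-simplices (3): [0,1], [0,2], [1,2]
  2-simplices (1): [0,1,2]

so the chain groups are C_0 ≅ Z^3, C_1 ≅ Z^3, C_2 ≅ Z^1.

Boundary ∂_1: C_1 → C_0 is given by ∂[p,q] = [q] − [p]. For instance
  ∂[0,2] = [2] − [0].
This gives a 3×3 integer matrix of rank 2; reducing to Smith normal form yields diagonal entries (1,1).

∂_2: C_2 → C_1 sends each 2-simplex [p,q,r] to [q,r] − [p,r] + [p,q]. For instance
  ∂[0,1,2] = [1,2] − [0,2] + [0,1].
The 3×1 boundary matrix has rank 1 and Smith normal form diag(1).

Computing H_k = (kernel of ∂_k) / (image of ∂_{k+1}):

  H_0: rank C_0 − rank ∂_1 = 3 − 2 = 1, and the invariant factors of ∂_1 are all 1, so H_0 ≅ Z.
  H_1: rank ker ∂_1 − rank ∂_2 = (3 − 2) − 1 = 0, and the invariant factors of ∂_2 are all 1, so H_1 ≅ 0.
  H_2: rank ker ∂_2 − rank ∂_3 = (1 − 1) − 0 = 0, and there is no ∂_3, so H_2 ≅ 0.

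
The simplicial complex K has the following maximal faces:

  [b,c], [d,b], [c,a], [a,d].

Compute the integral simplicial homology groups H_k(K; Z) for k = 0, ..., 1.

Fix the vertex order a < b < c < d and write every simplex with vertices in increasing order. Then dim K = 1 and the simplices of K are:

  0-simplices (4): a, b, c, d
  1-simplices (4): ac, ad, bc, bd

giving chain groups C_0 ≅ Z^4, C_1 ≅ Z^4.

The boundary map ∂_1: C_1 → C_0 maps an edge to its endpoints' difference, ∂[p,q] = q − p. For instance
  ∂bd = d − b.
As a 4×4 matrix over Z this has rank 3, with invariant factors (1,1,1).

Now H_k = ker ∂_k / im ∂_{k+1}, so:

  H_0: rank C_0 − rank ∂_1 = 4 − 3 = 1, and the invariant factors of ∂_1 are all 1, so H_0 ≅ Z.
  H_1: rank ker ∂_1 − rank ∂_2 = (4 − 3) − 0 = 1, and there is no ∂_2, so H_1 ≅ Z.

H_0 ≅ Z,  H_1 ≅ Z.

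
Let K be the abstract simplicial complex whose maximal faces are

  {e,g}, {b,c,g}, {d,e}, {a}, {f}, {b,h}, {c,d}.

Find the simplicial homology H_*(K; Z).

Take the total order a < b < c < d < e < f < g < h on the vertex set. Then K (dimension 2) consists of the simplices:

  0-simplices (8): a, b, c, d, e, f, g, h
  1-simplices (7): bc, bg, bh, cd, cg, de, eg
  2-simplices (1): bcg

Hence C_0 ≅ Z^8, C_1 ≅ Z^7, C_2 ≅ Z^1.

Boundary ∂_1: C_1 → C_0 sends each edge [p,q] (with p < q) to q − p. For instance
  ∂bc = c − b.
The 8×7 boundary matrix has rank 5 and Smith normal form diag(1,1,1,1,1).

The boundary map ∂_2: C_2 → C_1 maps a triangle to the signed sum of its edges. For instance
  ∂bcg = cg − bg + bc.
As a 7×1 matrix over Z this has rank 1, with invariant factors (1).

Reading off H_k = ker ∂_k / im ∂_{k+1}:

  H_0: rank C_0 − rank ∂_1 = 8 − 5 = 3, and the invariant factors of ∂_1 are all 1, so H_0 ≅ Z^3.
  H_1: rank ker ∂_1 − rank ∂_2 = (7 − 5) − 1 = 1, and the invariant factors of ∂_2 are all 1, so H_1 ≅ Z.
  H_2: rank ker ∂_2 − rank ∂_3 = (1 − 1) − 0 = 0, and there is no ∂_3, so H_2 ≅ 0.

H_0 ≅ Z^3,  H_1 ≅ Z,  H_2 = 0.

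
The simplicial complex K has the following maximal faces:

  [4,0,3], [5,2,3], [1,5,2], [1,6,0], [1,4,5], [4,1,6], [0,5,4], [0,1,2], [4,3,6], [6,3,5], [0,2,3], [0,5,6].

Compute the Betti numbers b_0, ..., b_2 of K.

We work with the vertex ordering 0 < 1 < 2 < 3 < 4 < 5 < 6. The simplices of K, each written with vertices in increasing order, are:

  0-simplices (7): [0], [1], [2], [3], [4], [5], [6]
  1-simplices (18): [0,1], [0,2], [0,3], [0,4], [0,5], [0,6], [1,2], [1,4], [1,5], [1,6], [2,3], [2,5], [3,4], [3,5], [3,6], [4,5], [4,6], [5,6]
  2-simplices (12): [0,1,2], [0,1,6], [0,2,3], [0,3,4], [0,4,5], [0,5,6], [1,2,5], [1,4,5], [1,4,6], [2,3,5], [3,4,6], [3,5,6]

so the chain groups are C_0 ≅ Z^7, C_1 ≅ Z^18, C_2 ≅ Z^12.

Boundary ∂_1: C_1 → C_0 is given by ∂[p,q] = [q] − [p]. For instance
  ∂[0,5] = [5] − [0].
The resulting 7×18 matrix has rank 6, and its Smith normal form has invariant factors (1,1,1,1,1,1).

The boundary map ∂_2: C_2 → C_1 sends each 2-simplex [p,q,r] to [q,r] − [p,r] + [p,q]. For instance
  ∂[0,4,5] = [4,5] − [0,5] + [0,4],
  ∂[1,4,6] = [4,6] − [1,6] + [1,4].
As a 18×12 matrix over Z this has rank 12, with invariant factors (1,1,1,1,1,1,1,1,1,1,1,2).

Computing H_k = (kernel of ∂_k) / (image of ∂_{k+1}):

  H_0: rank C_0 − rank ∂_1 = 7 − 6 = 1, and the invariant factors of ∂_1 are all 1, so H_0 ≅ Z.
  H_1: rank ker ∂_1 − rank ∂_2 = (18 − 6) − 12 = 0, and ∂_2 has invariant factor 2 > 1, so H_1 ≅ Z/2.
  H_2: rank ker ∂_2 − rank ∂_3 = (12 − 12) − 0 = 0, and there is no ∂_3, so H_2 ≅ 0.

Hence the Betti numbers are b_0 = 1, b_1 = 0, b_2 = 0.

b_0 = 1, b_1 = 0, b_2 = 0.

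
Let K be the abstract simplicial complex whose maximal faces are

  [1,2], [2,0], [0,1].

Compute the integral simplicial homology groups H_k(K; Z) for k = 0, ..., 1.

K has 3 vertices, 3 edges.
rank ∂_0 = 0, rank ∂_1 = 2 ⇒ b_0 = 3 − 0 − 2 = 1; all invariant factors of ∂_1 are 1 so no torsion. So H_0 = Z.
rank ∂_1 = 2, rank ∂_2 = 0 ⇒ b_1 = 3 − 2 − 0 = 1. So H_1 = Z.

H_0 = Z,  H_1 = Z.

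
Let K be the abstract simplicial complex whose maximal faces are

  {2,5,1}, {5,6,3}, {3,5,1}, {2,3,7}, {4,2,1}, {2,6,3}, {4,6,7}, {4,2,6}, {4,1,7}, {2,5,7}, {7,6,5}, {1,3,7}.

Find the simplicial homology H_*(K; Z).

Order the vertices as 1 < 2 < 3 < 4 < 5 < 6 < 7. Listing each simplex with vertices in this order, K has dimension 2 with simplices:

  0-simplices (7): [1], [2], [3], [4], [5], [6], [7]
  1-simplices (18): [1,2], [1,3], [1,4], [1,5], [1,7], [2,3], [2,4], [2,5], [2,6], [2,7], [3,5], [3,6], [3,7], [4,6], [4,7], [5,6], [5,7], [6,7]
  2-simplices (12): [1,2,4], [1,2,5], [1,3,5], [1,3,7], [1,4,7], [2,3,6], [2,3,7], [2,4,6], [2,5,7], [3,5,6], [4,6,7], [5,6,7]

giving chain groups C_0 ≅ Z^7, C_1 ≅ Z^18, C_2 ≅ Z^12.

Boundary ∂_1: C_1 → C_0 is given by ∂[p,q] = [q] − [p].
As a 7×18 matrix over Z this has rank 6, with invariant factors (1,1,1,1,1,1).

The boundary map ∂_2: C_2 → C_1 maps a triangle to the signed sum of its edges. For instance
  ∂[1,3,5] = [3,5] − [1,5] + [1,3],
  ∂[1,4,7] = [4,7] − [1,7] + [1,4].
As a 18×12 matrix over Z this has rank 12, with invariant factors (1,1,1,1,1,1,1,1,1,1,1,2).

From H_k ≅ ker(∂_k) / im(∂_{k+1}) we obtain:

  H_0: rank C_0 − rank ∂_1 = 7 − 6 = 1, and the invariant factors of ∂_1 are all 1, so H_0 = Z.
  H_1: rank ker ∂_1 − rank ∂_2 = (18 − 6) − 12 = 0, and ∂_2 has invariant factor 2 > 1, so H_1 = Z/2.
  H_2: rank ker ∂_2 − rank ∂_3 = (12 − 12) − 0 = 0, and there is no ∂_3, so H_2 = 0.

H_0 = Z,  H_1 = Z/2,  H_2 = 0.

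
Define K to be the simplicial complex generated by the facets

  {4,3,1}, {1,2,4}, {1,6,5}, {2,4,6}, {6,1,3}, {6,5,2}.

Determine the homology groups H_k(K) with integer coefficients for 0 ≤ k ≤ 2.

Order the vertices as 1 < 2 < 3 < 4 < 5 < 6. Listing each simplex with vertices in this order, K has dimension 2 with simplices:

  0-simplices (6): [1], [2], [3], [4], [5], [6]
  1-simplices (12): [1,2], [1,3], [1,4], [1,5], [1,6], [2,4], [2,5], [2,6], [3,4], [3,6], [4,6], [5,6]
  2-simplices (6): [1,2,4], [1,3,4], [1,3,6], [1,5,6], [2,4,6], [2,5,6]

so the chain groups are C_0 ≅ Z^6, C_1 ≅ Z^12, C_2 ≅ Z^6.

The boundary map ∂_1: C_1 → C_0 maps an edge to its endpoints' difference, ∂[p,q] = q − p.
This gives a 6×12 integer matrix of rank 5; reducing to Smith normal form yields diagonal entries (1,1,1,1,1).

The boundary map ∂_2: C_2 → C_1 acts by ∂[p,q,r] = [q,r] − [p,r] + [p,q]. For instance
  ∂[1,3,4] = [3,4] − [1,4] + [1,3],
  ∂[1,3,6] = [3,6] − [1,6] + [1,3].
As a 12×6 matrix over Z this has rank 6, with invariant factors (1,1,1,1,1,1).

Now H_k = ker ∂_k / im ∂_{k+1}, so:

  H_0: rank C_0 − rank ∂_1 = 6 − 5 = 1, and the invariant factors of ∂_1 are all 1, so H_0 ≅ Z.
  H_1: rank ker ∂_1 − rank ∂_2 = (12 − 5) − 6 = 1, and the invariant factors of ∂_2 are all 1, so H_1 ≅ Z.
  H_2: rank ker ∂_2 − rank ∂_3 = (6 − 6) − 0 = 0, and there is no ∂_3, so H_2 ≅ 0.

As a check, the Euler characteristic is 6 − 12 + 6 = 0, which agrees with 1 − 1 + 0 = 0.
(K is a triangulation of the cylinder S^1 x I.)

H_0 ≅ Z,  H_1 ≅ Z,  H_2 = 0.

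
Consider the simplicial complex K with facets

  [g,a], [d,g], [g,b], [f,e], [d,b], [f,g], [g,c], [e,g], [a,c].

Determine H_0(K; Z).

H_0 ≅ Z.

Order the vertices as a < b < c < d < e < f < g. Listing each simplex with vertices in this order, K has dimension 1 with simplices:

  0-simplices (7): a, b, c, d, e, f, g
  1-simplices (9): ac, ag, bd, bg, cg, dg, ef, eg, fg

so the chain groups are C_0 ≅ Z^7, C_1 ≅ Z^9.

Boundary ∂_1: C_1 → C_0 is given by ∂[p,q] = [q] − [p]. For instance
  ∂cg = g − c.
The 7×9 boundary matrix has rank 6 and Smith normal form diag(1,1,1,1,1,1).

Reading off H_k = ker ∂_k / im ∂_{k+1}:

  H_0: rank C_0 − rank ∂_1 = 7 − 6 = 1, and the invariant factors of ∂_1 are all 1, so H_0 = Z.

(K is a triangulation of a wedge of 3 circles.)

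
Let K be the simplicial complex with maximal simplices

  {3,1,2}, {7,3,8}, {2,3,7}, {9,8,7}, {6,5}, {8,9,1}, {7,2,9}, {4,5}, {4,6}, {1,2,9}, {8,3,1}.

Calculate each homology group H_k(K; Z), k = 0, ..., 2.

H_0 ≅ Z^2,  H_1 ≅ Z,  H_2 ≅ Z.

Take the total order 1 < 2 < 3 < 4 < 5 < 6 < 7 < 8 < 9 on the vertex set. Then K (dimension 2) consists of the simplices:

  0-simplices (9): [1], [2], [3], [4], [5], [6], [7], [8], [9]
  1-simplices (15): [1,2], [1,3], [1,8], [1,9], [2,3], [2,7], [2,9], [3,7], [3,8], [4,5], [4,6], [5,6], [7,8], [7,9], [8,9]
  2-simplices (8): [1,2,3], [1,2,9], [1,3,8], [1,8,9], [2,3,7], [2,7,9], [3,7,8], [7,8,9]

Hence C_0 ≅ Z^9, C_1 ≅ Z^15, C_2 ≅ Z^8.

Boundary ∂_1: C_1 → C_0 is given by ∂[p,q] = [q] − [p].
The resulting 9×15 matrix has rank 7, and its Smith normal form has invariant factors (1,1,1,1,1,1,1).

∂_2: C_2 → C_1 maps a triangle to the signed sum of its edges. For instance
  ∂[1,3,8] = [3,8] − [1,8] + [1,3],
  ∂[3,7,8] = [7,8] − [3,8] + [3,7].
The resulting 15×8 matrix has rank 7, and its Smith normal form has invariant factors (1,1,1,1,1,1,1).

Computing H_k = (kernel of ∂_k) / (image of ∂_{k+1}):

  H_0: rank C_0 − rank ∂_1 = 9 − 7 = 2, and the invariant factors of ∂_1 are all 1, so H_0 = Z^2.
  H_1: rank ker ∂_1 − rank ∂_2 = (15 − 7) − 7 = 1, and the invariant factors of ∂_2 are all 1, so H_1 = Z.
  H_2: rank ker ∂_2 − rank ∂_3 = (8 − 7) − 0 = 1, and there is no ∂_3, so H_2 = Z.

As a check, the Euler characteristic is 9 − 15 + 8 = 2, which agrees with 2 − 1 + 1 = 2.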